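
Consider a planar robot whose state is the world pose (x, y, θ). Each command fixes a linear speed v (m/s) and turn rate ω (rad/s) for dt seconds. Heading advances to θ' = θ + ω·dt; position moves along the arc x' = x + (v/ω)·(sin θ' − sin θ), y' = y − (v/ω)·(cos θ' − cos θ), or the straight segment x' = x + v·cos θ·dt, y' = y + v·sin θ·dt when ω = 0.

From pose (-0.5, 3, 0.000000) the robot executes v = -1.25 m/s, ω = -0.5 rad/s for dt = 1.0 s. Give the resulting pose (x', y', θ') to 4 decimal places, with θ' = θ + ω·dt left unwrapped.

(-1.6986, 3.3060, -0.5000)

θ' = 0.0000 + -0.5·1.0 = -0.5000
R = v/ω = -1.25/-0.5 = 2.5000
x' = -0.5 + 2.5000·(sin -0.5000 − sin 0.0000) = -1.6986
y' = 3 − 2.5000·(cos -0.5000 − cos 0.0000) = 3.3060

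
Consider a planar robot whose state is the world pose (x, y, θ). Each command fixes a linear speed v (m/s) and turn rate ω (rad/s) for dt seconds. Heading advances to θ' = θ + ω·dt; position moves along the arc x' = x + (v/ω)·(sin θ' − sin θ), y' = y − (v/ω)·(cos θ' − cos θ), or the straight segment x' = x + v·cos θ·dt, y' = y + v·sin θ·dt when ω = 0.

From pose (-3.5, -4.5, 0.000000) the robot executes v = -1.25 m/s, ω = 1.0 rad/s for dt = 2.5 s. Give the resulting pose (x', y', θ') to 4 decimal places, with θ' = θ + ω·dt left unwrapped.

(-4.2481, -6.7514, 2.5000)

θ' = 0.0000 + 1.0·2.5 = 2.5000
R = v/ω = -1.25/1.0 = -1.2500
x' = -3.5 + -1.2500·(sin 2.5000 − sin 0.0000) = -4.2481
y' = -4.5 − -1.2500·(cos 2.5000 − cos 0.0000) = -6.7514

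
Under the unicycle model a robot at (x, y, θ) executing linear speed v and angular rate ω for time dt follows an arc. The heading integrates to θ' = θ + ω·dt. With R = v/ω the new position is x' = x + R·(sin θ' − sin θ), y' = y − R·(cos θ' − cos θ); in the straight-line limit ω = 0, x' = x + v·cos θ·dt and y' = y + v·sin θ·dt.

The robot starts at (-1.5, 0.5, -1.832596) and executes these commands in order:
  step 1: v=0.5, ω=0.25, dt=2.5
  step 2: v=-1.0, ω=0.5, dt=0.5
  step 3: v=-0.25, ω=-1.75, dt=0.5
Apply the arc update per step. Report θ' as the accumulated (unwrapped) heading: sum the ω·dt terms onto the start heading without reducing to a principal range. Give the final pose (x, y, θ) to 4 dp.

step 1: θ'=-1.2076 (R=2.0000) → pose (-1.4377, -0.7282, -1.2076)
step 2: θ'=-0.9576 (R=-2.0000) → pose (-1.6716, -0.2877, -0.9576)
step 3: θ'=-1.8326 (R=0.1429) → pose (-1.6927, -0.1685, -1.8326)

(-1.6927, -0.1685, -1.8326)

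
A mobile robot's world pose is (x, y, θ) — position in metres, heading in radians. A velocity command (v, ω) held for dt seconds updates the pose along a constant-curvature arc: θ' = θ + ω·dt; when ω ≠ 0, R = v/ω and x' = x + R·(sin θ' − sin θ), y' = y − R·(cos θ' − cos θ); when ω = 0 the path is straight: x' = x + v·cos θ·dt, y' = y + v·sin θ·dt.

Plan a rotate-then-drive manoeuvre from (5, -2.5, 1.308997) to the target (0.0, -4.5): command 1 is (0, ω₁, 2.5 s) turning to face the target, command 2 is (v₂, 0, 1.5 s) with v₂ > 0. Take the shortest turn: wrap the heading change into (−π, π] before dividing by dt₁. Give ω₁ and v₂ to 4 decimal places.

ω₁ = 0.8852, v₂ = 3.5901

heading to target = atan2(-4.5−-2.5, 0−5) = -2.7611
Δθ = wrap(-2.7611 − 1.3090) = 2.2131; ω₁ = Δθ/dt₁ = 0.8852
distance = √((0−5)² + (-4.5−-2.5)²) = 5.3852; v₂ = distance/dt₂ = 3.5901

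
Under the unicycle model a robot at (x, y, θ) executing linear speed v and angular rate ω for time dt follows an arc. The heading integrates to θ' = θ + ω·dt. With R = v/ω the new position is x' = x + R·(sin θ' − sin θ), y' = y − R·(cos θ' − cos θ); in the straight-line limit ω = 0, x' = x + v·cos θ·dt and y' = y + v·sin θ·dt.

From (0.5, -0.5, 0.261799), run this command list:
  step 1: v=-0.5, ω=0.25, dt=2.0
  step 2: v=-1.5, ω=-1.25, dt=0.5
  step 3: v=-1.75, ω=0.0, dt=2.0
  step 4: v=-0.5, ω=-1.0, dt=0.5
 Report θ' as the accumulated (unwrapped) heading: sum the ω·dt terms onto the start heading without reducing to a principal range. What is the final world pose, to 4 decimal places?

(-4.7406, -1.7545, -0.3632)

step 1: θ'=0.7618 (R=-2.0000) → pose (-0.3628, -0.9847, 0.7618)
step 2: θ'=0.1368 (R=1.2000) → pose (-1.0274, -1.3051, 0.1368)
step 3: θ'=0.1368 (straight) → pose (-4.4947, -1.7824, 0.1368)
step 4: θ'=-0.3632 (R=0.5000) → pose (-4.7406, -1.7545, -0.3632)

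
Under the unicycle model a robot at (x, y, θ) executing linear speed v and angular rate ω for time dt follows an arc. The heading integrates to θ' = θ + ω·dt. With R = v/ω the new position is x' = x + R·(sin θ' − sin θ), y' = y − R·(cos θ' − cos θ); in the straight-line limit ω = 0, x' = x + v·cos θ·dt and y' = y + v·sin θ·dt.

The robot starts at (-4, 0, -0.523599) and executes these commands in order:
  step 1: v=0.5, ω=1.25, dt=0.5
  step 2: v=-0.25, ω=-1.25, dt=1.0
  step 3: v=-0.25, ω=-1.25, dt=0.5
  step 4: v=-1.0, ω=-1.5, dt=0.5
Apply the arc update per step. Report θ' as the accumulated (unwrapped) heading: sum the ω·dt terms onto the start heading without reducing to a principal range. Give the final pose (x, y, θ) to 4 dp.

(-3.7089, 0.5968, -2.5236)

step 1: θ'=0.1014 (R=0.4000) → pose (-3.7595, -0.0515, 0.1014)
step 2: θ'=-1.1486 (R=0.2000) → pose (-3.9622, 0.0655, -1.1486)
step 3: θ'=-1.7736 (R=0.2000) → pose (-3.9757, 0.1877, -1.7736)
step 4: θ'=-2.5236 (R=0.6667) → pose (-3.7089, 0.5968, -2.5236)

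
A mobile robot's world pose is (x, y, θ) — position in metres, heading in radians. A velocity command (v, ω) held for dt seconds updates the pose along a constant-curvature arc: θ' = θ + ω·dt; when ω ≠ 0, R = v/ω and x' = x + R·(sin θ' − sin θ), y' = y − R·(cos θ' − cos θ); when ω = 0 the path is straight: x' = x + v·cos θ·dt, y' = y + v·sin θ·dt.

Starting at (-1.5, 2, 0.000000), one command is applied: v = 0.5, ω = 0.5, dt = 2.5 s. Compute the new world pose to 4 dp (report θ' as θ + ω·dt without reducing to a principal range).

θ' = 0.0000 + 0.5·2.5 = 1.2500
R = v/ω = 0.5/0.5 = 1.0000
x' = -1.5 + 1.0000·(sin 1.2500 − sin 0.0000) = -0.5510
y' = 2 − 1.0000·(cos 1.2500 − cos 0.0000) = 2.6847

(-0.5510, 2.6847, 1.2500)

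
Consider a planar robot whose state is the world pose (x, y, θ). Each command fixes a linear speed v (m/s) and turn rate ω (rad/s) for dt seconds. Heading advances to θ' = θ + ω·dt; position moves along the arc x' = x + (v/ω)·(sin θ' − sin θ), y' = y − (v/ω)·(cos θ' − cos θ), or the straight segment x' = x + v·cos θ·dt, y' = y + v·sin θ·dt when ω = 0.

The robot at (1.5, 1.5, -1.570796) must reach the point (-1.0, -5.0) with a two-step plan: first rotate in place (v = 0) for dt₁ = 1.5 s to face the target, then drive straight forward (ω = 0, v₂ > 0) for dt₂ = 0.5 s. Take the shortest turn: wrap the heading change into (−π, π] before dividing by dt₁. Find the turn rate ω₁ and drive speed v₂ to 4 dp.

heading to target = atan2(-5−1.5, -1−1.5) = -1.9380
Δθ = wrap(-1.9380 − -1.5708) = -0.3672; ω₁ = Δθ/dt₁ = -0.2448
distance = √((-1−1.5)² + (-5−1.5)²) = 6.9642; v₂ = distance/dt₂ = 13.9284

ω₁ = -0.2448, v₂ = 13.9284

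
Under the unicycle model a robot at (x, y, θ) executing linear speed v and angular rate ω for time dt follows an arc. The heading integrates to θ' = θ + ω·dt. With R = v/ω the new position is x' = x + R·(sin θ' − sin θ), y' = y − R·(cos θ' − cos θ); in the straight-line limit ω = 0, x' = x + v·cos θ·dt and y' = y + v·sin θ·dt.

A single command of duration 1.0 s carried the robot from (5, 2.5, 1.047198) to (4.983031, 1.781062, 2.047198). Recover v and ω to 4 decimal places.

Δθ = 2.047198 − 1.047198 = 1.000000
ω = Δθ/dt = 1.000000/1.0 = 1.0000
R = −Δy/(cos θ' − cos θ) = -0.7500
v = R·ω = -0.7500·1.0000 = -0.7500

v = -0.7500, ω = 1.0000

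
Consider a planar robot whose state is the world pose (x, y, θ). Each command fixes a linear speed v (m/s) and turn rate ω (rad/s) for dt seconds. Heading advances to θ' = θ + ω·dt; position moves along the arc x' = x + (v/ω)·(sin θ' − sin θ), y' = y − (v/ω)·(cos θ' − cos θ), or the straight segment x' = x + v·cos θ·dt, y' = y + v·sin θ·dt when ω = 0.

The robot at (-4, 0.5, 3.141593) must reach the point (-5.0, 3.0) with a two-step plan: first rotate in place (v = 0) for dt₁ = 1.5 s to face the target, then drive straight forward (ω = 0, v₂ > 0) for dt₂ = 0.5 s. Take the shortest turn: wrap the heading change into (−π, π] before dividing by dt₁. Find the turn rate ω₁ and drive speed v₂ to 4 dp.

heading to target = atan2(3−0.5, -5−-4) = 1.9513
Δθ = wrap(1.9513 − 3.1416) = -1.1903; ω₁ = Δθ/dt₁ = -0.7935
distance = √((-5−-4)² + (3−0.5)²) = 2.6926; v₂ = distance/dt₂ = 5.3852

ω₁ = -0.7935, v₂ = 5.3852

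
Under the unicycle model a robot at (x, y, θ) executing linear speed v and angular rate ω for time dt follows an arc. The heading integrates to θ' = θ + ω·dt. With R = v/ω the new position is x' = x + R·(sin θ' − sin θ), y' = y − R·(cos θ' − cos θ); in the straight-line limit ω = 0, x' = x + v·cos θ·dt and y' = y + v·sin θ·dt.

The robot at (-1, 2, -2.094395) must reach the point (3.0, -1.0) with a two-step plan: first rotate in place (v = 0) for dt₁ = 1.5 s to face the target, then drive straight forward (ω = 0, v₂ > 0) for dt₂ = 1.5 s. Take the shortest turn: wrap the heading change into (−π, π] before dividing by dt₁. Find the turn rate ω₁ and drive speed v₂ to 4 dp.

heading to target = atan2(-1−2, 3−-1) = -0.6435
Δθ = wrap(-0.6435 − -2.0944) = 1.4509; ω₁ = Δθ/dt₁ = 0.9673
distance = √((3−-1)² + (-1−2)²) = 5.0000; v₂ = distance/dt₂ = 3.3333

ω₁ = 0.9673, v₂ = 3.3333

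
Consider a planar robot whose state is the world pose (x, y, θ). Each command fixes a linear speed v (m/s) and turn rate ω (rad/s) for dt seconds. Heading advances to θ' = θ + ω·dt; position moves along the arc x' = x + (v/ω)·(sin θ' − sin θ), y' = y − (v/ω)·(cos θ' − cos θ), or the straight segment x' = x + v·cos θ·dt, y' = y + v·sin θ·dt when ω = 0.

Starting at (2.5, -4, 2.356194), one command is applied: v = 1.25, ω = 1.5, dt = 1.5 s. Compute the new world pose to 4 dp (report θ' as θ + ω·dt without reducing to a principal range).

(1.0821, -4.5009, 4.6062)

θ' = 2.3562 + 1.5·1.5 = 4.6062
R = v/ω = 1.25/1.5 = 0.8333
x' = 2.5 + 0.8333·(sin 4.6062 − sin 2.3562) = 1.0821
y' = -4 − 0.8333·(cos 4.6062 − cos 2.3562) = -4.5009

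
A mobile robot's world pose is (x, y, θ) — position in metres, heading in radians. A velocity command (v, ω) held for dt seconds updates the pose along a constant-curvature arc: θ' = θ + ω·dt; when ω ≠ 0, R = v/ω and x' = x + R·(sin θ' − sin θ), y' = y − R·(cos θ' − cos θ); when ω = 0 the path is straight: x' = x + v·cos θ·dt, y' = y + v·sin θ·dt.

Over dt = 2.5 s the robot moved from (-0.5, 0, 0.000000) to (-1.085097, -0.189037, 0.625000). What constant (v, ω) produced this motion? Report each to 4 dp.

Δθ = 0.625000 − 0.000000 = 0.625000
ω = Δθ/dt = 0.625000/2.5 = 0.2500
R = Δx/(sin θ' − sin θ) = -1.0000
v = R·ω = -1.0000·0.2500 = -0.2500

v = -0.2500, ω = 0.2500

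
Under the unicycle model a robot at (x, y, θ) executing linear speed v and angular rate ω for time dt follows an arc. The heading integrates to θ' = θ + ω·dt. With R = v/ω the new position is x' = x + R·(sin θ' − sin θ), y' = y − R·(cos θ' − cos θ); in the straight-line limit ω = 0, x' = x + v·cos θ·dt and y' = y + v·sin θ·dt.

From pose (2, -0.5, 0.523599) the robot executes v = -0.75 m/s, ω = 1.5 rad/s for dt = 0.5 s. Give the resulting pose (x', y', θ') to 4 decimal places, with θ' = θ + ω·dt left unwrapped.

(1.7719, -0.7866, 1.2736)

θ' = 0.5236 + 1.5·0.5 = 1.2736
R = v/ω = -0.75/1.5 = -0.5000
x' = 2 + -0.5000·(sin 1.2736 − sin 0.5236) = 1.7719
y' = -0.5 − -0.5000·(cos 1.2736 − cos 0.5236) = -0.7866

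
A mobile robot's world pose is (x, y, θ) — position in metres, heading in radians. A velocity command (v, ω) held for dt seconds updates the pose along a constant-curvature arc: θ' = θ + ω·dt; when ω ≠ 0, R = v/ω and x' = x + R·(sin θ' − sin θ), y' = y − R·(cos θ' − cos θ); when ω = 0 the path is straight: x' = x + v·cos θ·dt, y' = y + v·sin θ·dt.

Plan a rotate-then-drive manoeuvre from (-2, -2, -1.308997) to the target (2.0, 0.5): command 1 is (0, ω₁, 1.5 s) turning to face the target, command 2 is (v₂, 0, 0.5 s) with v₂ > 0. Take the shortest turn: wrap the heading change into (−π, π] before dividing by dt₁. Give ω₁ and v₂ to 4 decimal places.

ω₁ = 1.2451, v₂ = 9.4340

heading to target = atan2(0.5−-2, 2−-2) = 0.5586
Δθ = wrap(0.5586 − -1.3090) = 1.8676; ω₁ = Δθ/dt₁ = 1.2451
distance = √((2−-2)² + (0.5−-2)²) = 4.7170; v₂ = distance/dt₂ = 9.4340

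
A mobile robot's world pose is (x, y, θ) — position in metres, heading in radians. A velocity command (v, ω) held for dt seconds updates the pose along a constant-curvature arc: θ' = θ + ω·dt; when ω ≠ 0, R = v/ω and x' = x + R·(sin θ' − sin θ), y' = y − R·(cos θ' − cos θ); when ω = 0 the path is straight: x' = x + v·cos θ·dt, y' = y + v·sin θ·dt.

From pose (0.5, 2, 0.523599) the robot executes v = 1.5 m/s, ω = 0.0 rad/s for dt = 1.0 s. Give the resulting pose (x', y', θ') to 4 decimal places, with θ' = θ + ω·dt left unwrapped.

(1.7990, 2.7500, 0.5236)

θ' = 0.5236 + 0.0·1.0 = 0.5236
ω = 0 → straight: x' = 0.5 + 1.5·cos(0.5236)·1.0 = 1.7990
y' = 2 + 1.5·sin(0.5236)·1.0 = 2.7500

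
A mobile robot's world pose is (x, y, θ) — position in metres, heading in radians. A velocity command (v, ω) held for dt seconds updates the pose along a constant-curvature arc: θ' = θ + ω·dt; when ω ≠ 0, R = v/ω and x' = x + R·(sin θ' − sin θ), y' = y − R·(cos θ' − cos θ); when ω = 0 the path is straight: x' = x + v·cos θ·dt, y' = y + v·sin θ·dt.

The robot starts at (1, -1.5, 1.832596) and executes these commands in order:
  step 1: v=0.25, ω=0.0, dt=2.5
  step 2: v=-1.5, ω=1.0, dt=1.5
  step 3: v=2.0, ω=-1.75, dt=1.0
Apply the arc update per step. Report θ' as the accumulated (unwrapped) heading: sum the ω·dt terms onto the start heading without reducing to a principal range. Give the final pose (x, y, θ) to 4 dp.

(1.2122, -0.8722, 1.5826)

step 1: θ'=1.8326 (straight) → pose (0.8382, -0.8963, 1.8326)
step 2: θ'=3.3326 (R=-1.5000) → pose (2.5719, -1.9808, 3.3326)
step 3: θ'=1.5826 (R=-1.1429) → pose (1.2122, -0.8722, 1.5826)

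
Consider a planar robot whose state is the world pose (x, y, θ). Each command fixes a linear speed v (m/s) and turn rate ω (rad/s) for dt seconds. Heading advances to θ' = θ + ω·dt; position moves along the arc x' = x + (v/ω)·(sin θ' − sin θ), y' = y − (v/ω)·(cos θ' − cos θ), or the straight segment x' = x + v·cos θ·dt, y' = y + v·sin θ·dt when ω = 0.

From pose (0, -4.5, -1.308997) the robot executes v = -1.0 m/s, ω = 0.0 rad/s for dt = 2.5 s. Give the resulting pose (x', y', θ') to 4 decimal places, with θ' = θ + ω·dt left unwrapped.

θ' = -1.3090 + 0.0·2.5 = -1.3090
ω = 0 → straight: x' = 0 + -1.0·cos(-1.3090)·2.5 = -0.6470
y' = -4.5 + -1.0·sin(-1.3090)·2.5 = -2.0852

(-0.6470, -2.0852, -1.3090)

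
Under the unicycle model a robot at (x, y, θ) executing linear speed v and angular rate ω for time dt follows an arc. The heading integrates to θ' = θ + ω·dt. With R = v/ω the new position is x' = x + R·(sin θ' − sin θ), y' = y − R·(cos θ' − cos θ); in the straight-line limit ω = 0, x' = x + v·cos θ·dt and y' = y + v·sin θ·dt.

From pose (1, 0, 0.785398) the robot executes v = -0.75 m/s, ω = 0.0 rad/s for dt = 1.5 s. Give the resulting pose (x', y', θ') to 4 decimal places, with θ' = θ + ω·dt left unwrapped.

(0.2045, -0.7955, 0.7854)

θ' = 0.7854 + 0.0·1.5 = 0.7854
ω = 0 → straight: x' = 1 + -0.75·cos(0.7854)·1.5 = 0.2045
y' = 0 + -0.75·sin(0.7854)·1.5 = -0.7955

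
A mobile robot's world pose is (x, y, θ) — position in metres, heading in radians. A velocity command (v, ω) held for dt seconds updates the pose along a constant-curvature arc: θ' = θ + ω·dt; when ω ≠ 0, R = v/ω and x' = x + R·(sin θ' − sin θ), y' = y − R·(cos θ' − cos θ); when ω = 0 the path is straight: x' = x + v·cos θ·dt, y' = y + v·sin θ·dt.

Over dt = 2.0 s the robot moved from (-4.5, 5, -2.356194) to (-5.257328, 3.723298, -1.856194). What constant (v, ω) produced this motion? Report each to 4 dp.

Δθ = -1.856194 − -2.356194 = 0.500000
ω = Δθ/dt = 0.500000/2.0 = 0.2500
R = −Δy/(cos θ' − cos θ) = 3.0000
v = R·ω = 3.0000·0.2500 = 0.7500

v = 0.7500, ω = 0.2500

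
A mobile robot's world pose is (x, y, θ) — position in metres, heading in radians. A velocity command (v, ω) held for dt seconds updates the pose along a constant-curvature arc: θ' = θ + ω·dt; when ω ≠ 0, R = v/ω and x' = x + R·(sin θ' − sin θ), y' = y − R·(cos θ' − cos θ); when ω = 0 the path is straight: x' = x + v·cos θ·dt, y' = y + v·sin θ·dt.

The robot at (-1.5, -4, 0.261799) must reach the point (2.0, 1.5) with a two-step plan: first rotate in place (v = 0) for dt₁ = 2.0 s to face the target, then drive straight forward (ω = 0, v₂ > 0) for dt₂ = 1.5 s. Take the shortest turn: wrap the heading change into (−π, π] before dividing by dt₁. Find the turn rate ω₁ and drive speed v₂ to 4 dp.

heading to target = atan2(1.5−-4, 2−-1.5) = 1.0041
Δθ = wrap(1.0041 − 0.2618) = 0.7423; ω₁ = Δθ/dt₁ = 0.3711
distance = √((2−-1.5)² + (1.5−-4)²) = 6.5192; v₂ = distance/dt₂ = 4.3461

ω₁ = 0.3711, v₂ = 4.3461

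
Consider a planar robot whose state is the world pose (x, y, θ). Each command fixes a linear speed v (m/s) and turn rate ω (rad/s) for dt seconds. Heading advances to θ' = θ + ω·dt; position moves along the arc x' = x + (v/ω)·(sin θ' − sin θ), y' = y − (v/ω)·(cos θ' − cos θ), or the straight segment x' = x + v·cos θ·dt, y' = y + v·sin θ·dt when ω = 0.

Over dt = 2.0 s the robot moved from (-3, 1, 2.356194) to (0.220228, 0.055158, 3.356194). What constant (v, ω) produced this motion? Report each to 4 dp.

Δθ = 3.356194 − 2.356194 = 1.000000
ω = Δθ/dt = 1.000000/2.0 = 0.5000
R = Δx/(sin θ' − sin θ) = -3.5000
v = R·ω = -3.5000·0.5000 = -1.7500

v = -1.7500, ω = 0.5000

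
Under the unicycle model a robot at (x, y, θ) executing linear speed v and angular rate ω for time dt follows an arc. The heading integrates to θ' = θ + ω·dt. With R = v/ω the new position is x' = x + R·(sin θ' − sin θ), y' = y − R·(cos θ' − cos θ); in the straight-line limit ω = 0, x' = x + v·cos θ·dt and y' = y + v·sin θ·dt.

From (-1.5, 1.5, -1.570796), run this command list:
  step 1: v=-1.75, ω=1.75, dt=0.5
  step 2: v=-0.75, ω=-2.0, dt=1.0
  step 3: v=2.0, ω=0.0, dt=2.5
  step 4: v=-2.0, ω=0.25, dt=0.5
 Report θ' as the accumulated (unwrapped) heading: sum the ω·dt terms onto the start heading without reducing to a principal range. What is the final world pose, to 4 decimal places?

(-5.4187, 1.2242, -2.5708)

step 1: θ'=-0.6958 (R=-1.0000) → pose (-1.8590, 2.2675, -0.6958)
step 2: θ'=-2.6958 (R=0.3750) → pose (-1.7803, 2.8937, -2.6958)
step 3: θ'=-2.6958 (straight) → pose (-6.2917, 0.7378, -2.6958)
step 4: θ'=-2.5708 (R=-8.0000) → pose (-5.4187, 1.2242, -2.5708)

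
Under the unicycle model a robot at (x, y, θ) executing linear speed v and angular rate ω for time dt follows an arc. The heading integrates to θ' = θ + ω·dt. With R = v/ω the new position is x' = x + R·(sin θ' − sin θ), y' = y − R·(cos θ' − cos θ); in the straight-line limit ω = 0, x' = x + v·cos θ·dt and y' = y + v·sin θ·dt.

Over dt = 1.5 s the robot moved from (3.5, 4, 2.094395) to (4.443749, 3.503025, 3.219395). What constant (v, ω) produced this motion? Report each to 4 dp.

v = -0.7500, ω = 0.7500

Δθ = 3.219395 − 2.094395 = 1.125000
ω = Δθ/dt = 1.125000/1.5 = 0.7500
R = Δx/(sin θ' − sin θ) = -1.0000
v = R·ω = -1.0000·0.7500 = -0.7500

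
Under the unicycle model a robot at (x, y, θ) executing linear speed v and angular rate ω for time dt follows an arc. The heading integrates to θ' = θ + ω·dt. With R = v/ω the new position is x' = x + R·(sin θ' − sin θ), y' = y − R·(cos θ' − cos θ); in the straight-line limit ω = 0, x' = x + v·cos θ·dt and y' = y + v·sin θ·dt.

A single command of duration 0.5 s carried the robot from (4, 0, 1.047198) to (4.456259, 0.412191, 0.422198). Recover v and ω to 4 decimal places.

v = 1.2500, ω = -1.2500

Δθ = 0.422198 − 1.047198 = -0.625000
ω = Δθ/dt = -0.625000/0.5 = -1.2500
R = Δx/(sin θ' − sin θ) = -1.0000
v = R·ω = -1.0000·-1.2500 = 1.2500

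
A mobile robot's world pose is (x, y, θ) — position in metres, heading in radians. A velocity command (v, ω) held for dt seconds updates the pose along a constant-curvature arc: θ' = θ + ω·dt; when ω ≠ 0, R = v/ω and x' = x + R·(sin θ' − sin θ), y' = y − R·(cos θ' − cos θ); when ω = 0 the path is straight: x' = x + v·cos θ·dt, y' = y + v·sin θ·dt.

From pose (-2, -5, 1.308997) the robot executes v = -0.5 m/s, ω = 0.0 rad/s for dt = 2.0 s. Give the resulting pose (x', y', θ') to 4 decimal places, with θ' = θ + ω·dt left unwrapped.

(-2.2588, -5.9659, 1.3090)

θ' = 1.3090 + 0.0·2.0 = 1.3090
ω = 0 → straight: x' = -2 + -0.5·cos(1.3090)·2.0 = -2.2588
y' = -5 + -0.5·sin(1.3090)·2.0 = -5.9659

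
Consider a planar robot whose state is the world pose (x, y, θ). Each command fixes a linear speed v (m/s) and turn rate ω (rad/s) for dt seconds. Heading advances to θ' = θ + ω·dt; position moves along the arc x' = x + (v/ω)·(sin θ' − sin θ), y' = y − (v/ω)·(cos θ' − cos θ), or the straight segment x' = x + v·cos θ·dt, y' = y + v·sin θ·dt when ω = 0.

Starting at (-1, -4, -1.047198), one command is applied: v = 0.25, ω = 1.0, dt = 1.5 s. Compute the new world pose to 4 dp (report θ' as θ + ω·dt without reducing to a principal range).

θ' = -1.0472 + 1.0·1.5 = 0.4528
R = v/ω = 0.25/1.0 = 0.2500
x' = -1 + 0.2500·(sin 0.4528 − sin -1.0472) = -0.6741
y' = -4 − 0.2500·(cos 0.4528 − cos -1.0472) = -4.0998

(-0.6741, -4.0998, 0.4528)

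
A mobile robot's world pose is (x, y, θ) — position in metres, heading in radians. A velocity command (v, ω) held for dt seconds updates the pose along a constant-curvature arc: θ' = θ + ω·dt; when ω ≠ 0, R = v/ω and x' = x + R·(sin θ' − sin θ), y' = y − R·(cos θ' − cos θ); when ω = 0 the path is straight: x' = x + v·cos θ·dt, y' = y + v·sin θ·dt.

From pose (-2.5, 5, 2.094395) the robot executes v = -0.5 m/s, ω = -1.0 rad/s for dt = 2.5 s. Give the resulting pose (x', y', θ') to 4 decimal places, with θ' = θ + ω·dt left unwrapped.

(-3.1303, 4.2906, -0.4056)

θ' = 2.0944 + -1.0·2.5 = -0.4056
R = v/ω = -0.5/-1.0 = 0.5000
x' = -2.5 + 0.5000·(sin -0.4056 − sin 2.0944) = -3.1303
y' = 5 − 0.5000·(cos -0.4056 − cos 2.0944) = 4.2906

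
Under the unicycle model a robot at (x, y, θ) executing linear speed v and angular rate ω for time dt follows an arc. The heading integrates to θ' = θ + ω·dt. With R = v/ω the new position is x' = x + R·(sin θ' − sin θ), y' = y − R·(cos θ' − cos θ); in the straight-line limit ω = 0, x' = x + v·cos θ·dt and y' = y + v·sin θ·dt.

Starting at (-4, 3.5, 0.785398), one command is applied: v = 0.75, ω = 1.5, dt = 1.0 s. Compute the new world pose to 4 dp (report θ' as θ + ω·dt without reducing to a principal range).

θ' = 0.7854 + 1.5·1.0 = 2.2854
R = v/ω = 0.75/1.5 = 0.5000
x' = -4 + 0.5000·(sin 2.2854 − sin 0.7854) = -3.9759
y' = 3.5 − 0.5000·(cos 2.2854 − cos 0.7854) = 4.1812

(-3.9759, 4.1812, 2.2854)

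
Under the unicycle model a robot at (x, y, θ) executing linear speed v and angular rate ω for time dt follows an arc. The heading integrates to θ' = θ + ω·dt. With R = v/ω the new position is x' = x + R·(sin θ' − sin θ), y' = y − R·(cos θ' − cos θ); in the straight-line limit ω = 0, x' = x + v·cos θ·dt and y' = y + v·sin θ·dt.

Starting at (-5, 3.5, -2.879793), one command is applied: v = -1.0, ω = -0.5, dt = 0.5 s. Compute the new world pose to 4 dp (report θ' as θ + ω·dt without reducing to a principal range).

(-4.5060, 3.5680, -3.1298)

θ' = -2.8798 + -0.5·0.5 = -3.1298
R = v/ω = -1.0/-0.5 = 2.0000
x' = -5 + 2.0000·(sin -3.1298 − sin -2.8798) = -4.5060
y' = 3.5 − 2.0000·(cos -3.1298 − cos -2.8798) = 3.5680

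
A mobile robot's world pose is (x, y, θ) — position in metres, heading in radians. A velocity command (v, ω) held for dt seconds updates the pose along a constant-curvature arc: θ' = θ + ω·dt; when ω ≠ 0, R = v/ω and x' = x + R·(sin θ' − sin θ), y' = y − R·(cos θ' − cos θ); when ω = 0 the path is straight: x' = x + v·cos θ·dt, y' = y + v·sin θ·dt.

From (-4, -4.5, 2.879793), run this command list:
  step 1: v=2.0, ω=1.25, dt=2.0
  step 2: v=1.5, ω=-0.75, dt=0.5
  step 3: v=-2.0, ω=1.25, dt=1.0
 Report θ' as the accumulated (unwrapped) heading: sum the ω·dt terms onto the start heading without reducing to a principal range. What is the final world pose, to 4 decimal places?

step 1: θ'=5.3798 (R=1.6000) → pose (-5.6708, -7.0358, 5.3798)
step 2: θ'=5.0048 (R=-2.0000) → pose (-5.3266, -7.6972, 5.0048)
step 3: θ'=6.2548 (R=-1.6000) → pose (-6.8132, -6.5590, 6.2548)

(-6.8132, -6.5590, 6.2548)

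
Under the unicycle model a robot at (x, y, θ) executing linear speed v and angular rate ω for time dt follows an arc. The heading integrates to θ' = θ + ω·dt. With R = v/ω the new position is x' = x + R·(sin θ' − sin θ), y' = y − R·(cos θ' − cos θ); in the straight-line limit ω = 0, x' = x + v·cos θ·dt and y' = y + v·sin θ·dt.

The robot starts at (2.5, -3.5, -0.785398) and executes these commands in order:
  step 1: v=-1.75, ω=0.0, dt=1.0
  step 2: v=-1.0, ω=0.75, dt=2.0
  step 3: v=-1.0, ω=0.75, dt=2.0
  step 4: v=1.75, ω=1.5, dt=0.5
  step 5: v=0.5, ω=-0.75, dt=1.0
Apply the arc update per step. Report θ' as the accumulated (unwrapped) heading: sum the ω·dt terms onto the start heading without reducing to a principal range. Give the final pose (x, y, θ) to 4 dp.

step 1: θ'=-0.7854 (straight) → pose (1.2626, -2.2626, -0.7854)
step 2: θ'=0.7146 (R=-1.3333) → pose (-0.5540, -2.1982, 0.7146)
step 3: θ'=2.2146 (R=-1.3333) → pose (-0.7467, -4.0057, 2.2146)
step 4: θ'=2.9646 (R=1.1667) → pose (-1.4744, -3.5575, 2.9646)
step 5: θ'=2.2146 (R=-0.6667) → pose (-1.8902, -3.3015, 2.2146)

(-1.8902, -3.3015, 2.2146)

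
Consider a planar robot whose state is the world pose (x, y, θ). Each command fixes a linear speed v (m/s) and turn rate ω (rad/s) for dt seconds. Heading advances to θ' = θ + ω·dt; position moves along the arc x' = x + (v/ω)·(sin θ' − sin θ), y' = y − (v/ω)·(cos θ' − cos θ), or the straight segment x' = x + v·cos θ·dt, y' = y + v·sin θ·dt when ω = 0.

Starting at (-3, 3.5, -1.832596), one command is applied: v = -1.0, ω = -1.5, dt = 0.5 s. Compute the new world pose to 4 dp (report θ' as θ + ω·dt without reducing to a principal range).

θ' = -1.8326 + -1.5·0.5 = -2.5826
R = v/ω = -1.0/-1.5 = 0.6667
x' = -3 + 0.6667·(sin -2.5826 − sin -1.8326) = -2.7096
y' = 3.5 − 0.6667·(cos -2.5826 − cos -1.8326) = 3.8926

(-2.7096, 3.8926, -2.5826)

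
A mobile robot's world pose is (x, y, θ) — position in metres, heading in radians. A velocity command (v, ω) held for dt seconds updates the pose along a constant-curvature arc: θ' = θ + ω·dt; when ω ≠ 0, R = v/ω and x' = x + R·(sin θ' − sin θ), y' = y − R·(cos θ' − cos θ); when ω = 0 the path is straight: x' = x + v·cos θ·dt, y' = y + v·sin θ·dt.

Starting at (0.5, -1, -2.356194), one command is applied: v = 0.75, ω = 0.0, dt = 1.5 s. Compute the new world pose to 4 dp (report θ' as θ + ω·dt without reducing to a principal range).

(-0.2955, -1.7955, -2.3562)

θ' = -2.3562 + 0.0·1.5 = -2.3562
ω = 0 → straight: x' = 0.5 + 0.75·cos(-2.3562)·1.5 = -0.2955
y' = -1 + 0.75·sin(-2.3562)·1.5 = -1.7955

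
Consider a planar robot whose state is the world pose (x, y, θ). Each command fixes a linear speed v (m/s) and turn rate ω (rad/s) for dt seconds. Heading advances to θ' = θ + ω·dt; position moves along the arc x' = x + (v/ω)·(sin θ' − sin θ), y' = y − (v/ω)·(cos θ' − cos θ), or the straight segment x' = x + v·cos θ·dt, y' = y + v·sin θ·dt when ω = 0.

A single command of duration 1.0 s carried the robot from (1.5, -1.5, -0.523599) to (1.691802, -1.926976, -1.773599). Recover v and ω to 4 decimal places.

v = 0.5000, ω = -1.2500

Δθ = -1.773599 − -0.523599 = -1.250000
ω = Δθ/dt = -1.250000/1.0 = -1.2500
R = −Δy/(cos θ' − cos θ) = -0.4000
v = R·ω = -0.4000·-1.2500 = 0.5000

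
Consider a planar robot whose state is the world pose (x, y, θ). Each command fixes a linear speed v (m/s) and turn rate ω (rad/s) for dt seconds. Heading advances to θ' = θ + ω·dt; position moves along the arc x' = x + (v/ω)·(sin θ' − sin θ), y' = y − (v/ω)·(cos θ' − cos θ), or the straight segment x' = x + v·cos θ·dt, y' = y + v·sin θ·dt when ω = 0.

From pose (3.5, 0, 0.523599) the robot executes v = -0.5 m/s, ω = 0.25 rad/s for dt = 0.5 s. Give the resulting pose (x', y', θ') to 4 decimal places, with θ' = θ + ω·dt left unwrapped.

θ' = 0.5236 + 0.25·0.5 = 0.6486
R = v/ω = -0.5/0.25 = -2.0000
x' = 3.5 + -2.0000·(sin 0.6486 − sin 0.5236) = 3.2919
y' = 0 − -2.0000·(cos 0.6486 − cos 0.5236) = -0.1382

(3.2919, -0.1382, 0.6486)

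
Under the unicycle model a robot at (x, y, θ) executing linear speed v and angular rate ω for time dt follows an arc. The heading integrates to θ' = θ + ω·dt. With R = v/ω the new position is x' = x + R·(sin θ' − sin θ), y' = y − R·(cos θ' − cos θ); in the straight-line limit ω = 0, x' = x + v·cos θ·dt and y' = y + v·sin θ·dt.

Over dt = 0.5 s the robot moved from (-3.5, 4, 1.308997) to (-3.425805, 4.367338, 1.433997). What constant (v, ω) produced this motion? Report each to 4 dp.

Δθ = 1.433997 − 1.308997 = 0.125000
ω = Δθ/dt = 0.125000/0.5 = 0.2500
R = −Δy/(cos θ' − cos θ) = 3.0000
v = R·ω = 3.0000·0.2500 = 0.7500

v = 0.7500, ω = 0.2500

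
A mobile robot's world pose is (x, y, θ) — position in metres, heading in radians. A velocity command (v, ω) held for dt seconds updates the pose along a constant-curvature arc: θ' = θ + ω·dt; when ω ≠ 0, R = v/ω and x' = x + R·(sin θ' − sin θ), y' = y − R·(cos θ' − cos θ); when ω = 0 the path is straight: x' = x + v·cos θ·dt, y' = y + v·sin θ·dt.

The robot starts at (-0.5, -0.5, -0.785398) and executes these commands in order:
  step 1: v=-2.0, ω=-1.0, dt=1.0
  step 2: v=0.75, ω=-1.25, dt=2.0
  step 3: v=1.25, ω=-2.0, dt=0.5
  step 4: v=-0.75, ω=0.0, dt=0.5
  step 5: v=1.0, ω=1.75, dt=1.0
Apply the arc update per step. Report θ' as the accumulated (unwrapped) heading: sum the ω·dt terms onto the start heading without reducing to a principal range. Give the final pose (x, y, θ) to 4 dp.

(-2.5928, 2.3395, -3.5354)

step 1: θ'=-1.7854 (R=2.0000) → pose (-1.0399, 1.3401, -1.7854)
step 2: θ'=-4.2854 (R=-0.6000) → pose (-2.1723, 1.2194, -4.2854)
step 3: θ'=-5.2854 (R=-0.6250) → pose (-2.1286, 1.8171, -5.2854)
step 4: θ'=-5.2854 (straight) → pose (-2.3319, 1.5020, -5.2854)
step 5: θ'=-3.5354 (R=0.5714) → pose (-2.5928, 2.3395, -3.5354)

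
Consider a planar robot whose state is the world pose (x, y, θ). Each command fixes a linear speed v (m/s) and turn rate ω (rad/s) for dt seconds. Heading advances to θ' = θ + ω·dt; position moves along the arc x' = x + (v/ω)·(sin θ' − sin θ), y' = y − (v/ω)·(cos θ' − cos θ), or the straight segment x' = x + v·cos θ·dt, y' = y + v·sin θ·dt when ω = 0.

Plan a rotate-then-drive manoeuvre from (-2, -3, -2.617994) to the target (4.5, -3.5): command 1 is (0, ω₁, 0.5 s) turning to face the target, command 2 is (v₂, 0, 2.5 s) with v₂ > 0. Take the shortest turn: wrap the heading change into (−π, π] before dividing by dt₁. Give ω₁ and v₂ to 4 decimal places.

heading to target = atan2(-3.5−-3, 4.5−-2) = -0.0768
Δθ = wrap(-0.0768 − -2.6180) = 2.5412; ω₁ = Δθ/dt₁ = 5.0824
distance = √((4.5−-2)² + (-3.5−-3)²) = 6.5192; v₂ = distance/dt₂ = 2.6077

ω₁ = 5.0824, v₂ = 2.6077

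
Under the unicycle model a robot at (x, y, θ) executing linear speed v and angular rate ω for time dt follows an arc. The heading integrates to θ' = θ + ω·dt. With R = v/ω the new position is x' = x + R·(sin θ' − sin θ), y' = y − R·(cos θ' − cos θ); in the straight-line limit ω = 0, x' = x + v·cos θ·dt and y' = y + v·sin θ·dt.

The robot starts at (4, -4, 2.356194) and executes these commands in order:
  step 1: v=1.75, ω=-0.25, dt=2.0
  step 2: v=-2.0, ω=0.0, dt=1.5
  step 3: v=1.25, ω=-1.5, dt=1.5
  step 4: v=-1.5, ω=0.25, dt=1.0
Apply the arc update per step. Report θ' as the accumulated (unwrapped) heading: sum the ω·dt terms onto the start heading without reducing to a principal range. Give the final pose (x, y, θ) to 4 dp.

step 1: θ'=1.8562 (R=-7.0000) → pose (2.2329, -1.0210, 1.8562)
step 2: θ'=1.8562 (straight) → pose (3.0775, -3.8997, 1.8562)
step 3: θ'=-0.3938 (R=-0.8333) → pose (4.1969, -2.8955, -0.3938)
step 4: θ'=-0.1438 (R=-6.0000) → pose (2.7545, -2.4982, -0.1438)

(2.7545, -2.4982, -0.1438)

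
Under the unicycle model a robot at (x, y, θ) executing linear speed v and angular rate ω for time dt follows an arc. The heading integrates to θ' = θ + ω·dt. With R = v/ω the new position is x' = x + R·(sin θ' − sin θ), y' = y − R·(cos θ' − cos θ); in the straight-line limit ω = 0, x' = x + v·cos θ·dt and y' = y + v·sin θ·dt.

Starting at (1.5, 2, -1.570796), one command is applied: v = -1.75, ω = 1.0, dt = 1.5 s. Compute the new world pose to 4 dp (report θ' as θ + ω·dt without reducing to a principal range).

(-0.1262, 3.7456, -0.0708)

θ' = -1.5708 + 1.0·1.5 = -0.0708
R = v/ω = -1.75/1.0 = -1.7500
x' = 1.5 + -1.7500·(sin -0.0708 − sin -1.5708) = -0.1262
y' = 2 − -1.7500·(cos -0.0708 − cos -1.5708) = 3.7456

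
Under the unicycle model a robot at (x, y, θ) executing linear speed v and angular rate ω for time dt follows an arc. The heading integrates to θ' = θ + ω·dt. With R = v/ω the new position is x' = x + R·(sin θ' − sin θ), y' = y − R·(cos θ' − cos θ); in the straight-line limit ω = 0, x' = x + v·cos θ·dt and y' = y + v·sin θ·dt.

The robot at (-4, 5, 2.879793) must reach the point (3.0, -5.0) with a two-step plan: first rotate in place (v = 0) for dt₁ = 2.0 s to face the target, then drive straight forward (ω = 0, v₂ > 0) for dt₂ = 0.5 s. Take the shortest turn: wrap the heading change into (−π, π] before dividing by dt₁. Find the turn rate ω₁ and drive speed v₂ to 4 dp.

ω₁ = 1.2217, v₂ = 24.4131

heading to target = atan2(-5−5, 3−-4) = -0.9601
Δθ = wrap(-0.9601 − 2.8798) = 2.4433; ω₁ = Δθ/dt₁ = 1.2217
distance = √((3−-4)² + (-5−5)²) = 12.2066; v₂ = distance/dt₂ = 24.4131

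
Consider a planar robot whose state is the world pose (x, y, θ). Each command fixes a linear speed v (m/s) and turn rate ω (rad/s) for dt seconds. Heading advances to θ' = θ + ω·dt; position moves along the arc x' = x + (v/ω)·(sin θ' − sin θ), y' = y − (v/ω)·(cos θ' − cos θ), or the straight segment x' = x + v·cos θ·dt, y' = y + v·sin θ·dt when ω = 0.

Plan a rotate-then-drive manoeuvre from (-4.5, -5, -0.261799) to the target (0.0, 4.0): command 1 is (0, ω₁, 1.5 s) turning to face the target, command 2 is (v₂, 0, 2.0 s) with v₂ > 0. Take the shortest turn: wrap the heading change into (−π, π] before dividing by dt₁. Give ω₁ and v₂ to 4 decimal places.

ω₁ = 0.9126, v₂ = 5.0312

heading to target = atan2(4−-5, 0−-4.5) = 1.1071
Δθ = wrap(1.1071 − -0.2618) = 1.3689; ω₁ = Δθ/dt₁ = 0.9126
distance = √((0−-4.5)² + (4−-5)²) = 10.0623; v₂ = distance/dt₂ = 5.0312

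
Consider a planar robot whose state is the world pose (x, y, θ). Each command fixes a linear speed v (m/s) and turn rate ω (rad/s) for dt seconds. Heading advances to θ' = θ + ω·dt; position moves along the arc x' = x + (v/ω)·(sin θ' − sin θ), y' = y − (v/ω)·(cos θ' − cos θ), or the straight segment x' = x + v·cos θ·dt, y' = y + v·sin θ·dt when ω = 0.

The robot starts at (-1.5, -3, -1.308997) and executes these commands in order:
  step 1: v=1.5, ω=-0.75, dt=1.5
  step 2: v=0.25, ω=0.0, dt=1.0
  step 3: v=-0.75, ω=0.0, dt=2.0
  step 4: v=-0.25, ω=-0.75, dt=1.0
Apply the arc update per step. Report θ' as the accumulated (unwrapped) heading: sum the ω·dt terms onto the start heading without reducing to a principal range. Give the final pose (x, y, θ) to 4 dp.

step 1: θ'=-2.4340 (R=-2.0000) → pose (-2.1318, -5.0375, -2.4340)
step 2: θ'=-2.4340 (straight) → pose (-2.3218, -5.2000, -2.4340)
step 3: θ'=-2.4340 (straight) → pose (-1.1819, -4.2250, -2.4340)
step 4: θ'=-3.1840 (R=0.3333) → pose (-0.9511, -4.1453, -3.1840)

(-0.9511, -4.1453, -3.1840)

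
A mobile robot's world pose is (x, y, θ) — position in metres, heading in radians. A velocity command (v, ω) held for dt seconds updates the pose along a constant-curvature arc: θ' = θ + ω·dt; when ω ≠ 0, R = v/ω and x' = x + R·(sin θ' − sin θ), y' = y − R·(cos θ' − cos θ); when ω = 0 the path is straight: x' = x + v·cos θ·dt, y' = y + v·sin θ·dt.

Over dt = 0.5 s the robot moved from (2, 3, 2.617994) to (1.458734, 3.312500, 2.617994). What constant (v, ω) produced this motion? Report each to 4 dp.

Δθ = 2.617994 − 2.617994 = 0.000000
ω = Δθ/dt = 0.000000/0.5 = 0.0000
ω = 0 → v = (Δx·cos θ + Δy·sin θ)/dt = 1.2500

v = 1.2500, ω = 0.0000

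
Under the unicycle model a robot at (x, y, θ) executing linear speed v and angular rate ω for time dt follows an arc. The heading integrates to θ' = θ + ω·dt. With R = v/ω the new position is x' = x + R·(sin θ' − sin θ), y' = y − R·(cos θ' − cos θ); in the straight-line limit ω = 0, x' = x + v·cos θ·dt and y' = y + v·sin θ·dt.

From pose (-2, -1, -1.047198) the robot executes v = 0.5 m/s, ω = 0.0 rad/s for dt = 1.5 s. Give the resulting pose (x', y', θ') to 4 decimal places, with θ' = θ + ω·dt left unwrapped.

(-1.6250, -1.6495, -1.0472)

θ' = -1.0472 + 0.0·1.5 = -1.0472
ω = 0 → straight: x' = -2 + 0.5·cos(-1.0472)·1.5 = -1.6250
y' = -1 + 0.5·sin(-1.0472)·1.5 = -1.6495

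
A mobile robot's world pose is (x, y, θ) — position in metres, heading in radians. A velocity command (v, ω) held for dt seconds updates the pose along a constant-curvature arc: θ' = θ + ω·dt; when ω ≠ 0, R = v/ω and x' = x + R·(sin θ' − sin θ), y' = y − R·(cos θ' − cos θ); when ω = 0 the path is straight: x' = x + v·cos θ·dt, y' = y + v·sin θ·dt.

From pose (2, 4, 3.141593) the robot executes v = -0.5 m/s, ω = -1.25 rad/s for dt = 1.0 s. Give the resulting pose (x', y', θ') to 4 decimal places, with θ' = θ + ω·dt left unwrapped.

θ' = 3.1416 + -1.25·1.0 = 1.8916
R = v/ω = -0.5/-1.25 = 0.4000
x' = 2 + 0.4000·(sin 1.8916 − sin 3.1416) = 2.3796
y' = 4 − 0.4000·(cos 1.8916 − cos 3.1416) = 3.7261

(2.3796, 3.7261, 1.8916)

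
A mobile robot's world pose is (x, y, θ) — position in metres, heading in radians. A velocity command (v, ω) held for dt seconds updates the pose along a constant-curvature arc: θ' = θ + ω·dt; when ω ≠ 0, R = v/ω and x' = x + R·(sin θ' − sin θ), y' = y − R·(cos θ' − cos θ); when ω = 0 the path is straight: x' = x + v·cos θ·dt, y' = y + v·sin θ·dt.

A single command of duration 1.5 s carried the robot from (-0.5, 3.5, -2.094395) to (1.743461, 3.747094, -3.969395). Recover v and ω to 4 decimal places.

v = -1.7500, ω = -1.2500

Δθ = -3.969395 − -2.094395 = -1.875000
ω = Δθ/dt = -1.875000/1.5 = -1.2500
R = Δx/(sin θ' − sin θ) = 1.4000
v = R·ω = 1.4000·-1.2500 = -1.7500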